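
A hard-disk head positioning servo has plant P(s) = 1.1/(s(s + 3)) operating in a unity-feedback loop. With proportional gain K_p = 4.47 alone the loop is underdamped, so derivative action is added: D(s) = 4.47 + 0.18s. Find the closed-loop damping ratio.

Forward path: (4.47 + 0.18s)·1.1/(s(s+3)). The closed-loop characteristic equation is s² + (3 + 1.1·0.18)s + 1.1·4.47 = 0.
That is s² + 3.198s + 4.917 = 0, so ω_n = 2.217 rad/s and ζ = 3.198/(2·2.217) = 0.7211.

ζ = 0.721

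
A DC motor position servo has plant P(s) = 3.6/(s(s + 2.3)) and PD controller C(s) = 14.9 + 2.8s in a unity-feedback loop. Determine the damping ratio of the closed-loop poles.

Forward path: (14.9 + 2.8s)·3.6/(s(s+2.3)). The closed-loop characteristic equation is s² + (2.3 + 3.6·2.8)s + 3.6·14.9 = 0.
That is s² + 12.38s + 53.64 = 0, so ω_n = 7.324 rad/s and ζ = 12.38/(2·7.324) = 0.8452.

ζ = 0.845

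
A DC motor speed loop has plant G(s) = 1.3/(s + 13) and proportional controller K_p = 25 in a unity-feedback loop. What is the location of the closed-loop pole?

Closed-loop transfer function: T(s) = K_p·G(s)/(1 + K_p·G(s)) = 32.5/(s + 13 + 32.5) = 32.5/(s + 45.5).
The closed-loop pole is at s = −45.5.

s = -45.5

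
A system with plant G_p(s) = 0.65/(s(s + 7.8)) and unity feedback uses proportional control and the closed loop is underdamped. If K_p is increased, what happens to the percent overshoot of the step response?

ζ = 7.8/(2√(0.65K_p)) decreases as K_p grows; lower damping means more overshoot.

increase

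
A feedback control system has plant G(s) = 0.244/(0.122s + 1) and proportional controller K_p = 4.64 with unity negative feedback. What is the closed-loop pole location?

s = -17.48

Closed loop: T(s) = K_p·G/(1+K_p·G) = 1.132/(0.122s + 1 + 1.132), with pole at s = −(1 + 1.132)/0.122 = −17.48.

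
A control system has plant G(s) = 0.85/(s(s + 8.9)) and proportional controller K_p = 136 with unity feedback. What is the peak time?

T_p = 0.321 s

From 1 + K_pG(s) = 0: s² + 8.9s + 115.6 = 0 ⇒ ω_n = 10.75, ζ = 0.4139.
Damped frequency ω_d = ω_n√(1−ζ²) = 9.788 rad/s, so peak time T_p = π/ω_d = 0.321 s.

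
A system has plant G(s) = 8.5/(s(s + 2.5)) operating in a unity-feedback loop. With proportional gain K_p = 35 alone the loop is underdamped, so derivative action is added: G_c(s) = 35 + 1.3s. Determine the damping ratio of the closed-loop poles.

Forward path: (35 + 1.3s)·8.5/(s(s+2.5)). The closed-loop characteristic equation is s² + (2.5 + 8.5·1.3)s + 8.5·35 = 0.
That is s² + 13.55s + 297.5 = 0, so ω_n = 17.25 rad/s and ζ = 13.55/(2·17.25) = 0.3928.

ζ = 0.393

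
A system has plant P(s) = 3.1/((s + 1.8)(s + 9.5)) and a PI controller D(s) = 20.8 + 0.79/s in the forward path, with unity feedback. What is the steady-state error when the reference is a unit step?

0

The open loop D(s)P(s) has a pole at the origin (type 1), so the static position error constant is infinite and e_ss = 1/(1+∞) = 0.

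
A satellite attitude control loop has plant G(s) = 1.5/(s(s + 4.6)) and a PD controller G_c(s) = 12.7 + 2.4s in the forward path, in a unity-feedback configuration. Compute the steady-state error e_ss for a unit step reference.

The open loop G_c(s)G(s) has a pole at the origin (type 1), so the static position error constant is infinite and e_ss = 1/(1+∞) = 0.

0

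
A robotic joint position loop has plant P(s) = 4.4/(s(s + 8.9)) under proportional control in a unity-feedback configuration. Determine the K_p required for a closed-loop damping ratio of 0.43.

Closed-loop characteristic equation: s² + 8.9s + K_p·4.4 = 0.
So ω_n = √(4.4K_p) and 2ζω_n = 8.9, giving ζ = 8.9/(2√(4.4K_p)).
Setting ζ = 0.43: √(4.4K_p) = 8.9/(2·0.43) = 10.35, so K_p = 107.1/4.4 = 24.3.

K_p = 24.3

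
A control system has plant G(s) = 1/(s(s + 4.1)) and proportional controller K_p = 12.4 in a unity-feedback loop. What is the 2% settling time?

The closed-loop denominator s² + 4.1s + 12.4 gives ω_n = √12.4 = 3.521 and ζ = 4.1/(2ω_n) = 0.5822.
2% settling time T_s ≈ 4/(ζω_n) = 4/2.05 = 1.95 s.

T_s ≈ 1.95 s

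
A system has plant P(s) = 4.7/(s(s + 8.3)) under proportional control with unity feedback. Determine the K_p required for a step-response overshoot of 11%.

From %OS = 100·exp(−πζ/√(1−ζ²)) = 11%, ζ = −ln(0.11)/√(π²+ln²(0.11)) = 0.5749.
Characteristic equation s² + 8.3s + 4.7K_p = 0 gives ζ = 8.3/(2√(4.7K_p)).
Setting ζ = 0.5749: √(4.7K_p) = 8.3/(2·0.5749) = 7.219, so K_p = 52.11/4.7 = 11.1.

K_p = 11.1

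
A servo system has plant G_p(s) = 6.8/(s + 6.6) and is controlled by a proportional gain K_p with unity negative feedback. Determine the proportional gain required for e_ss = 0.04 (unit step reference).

Steady-state error for a unit step on this type-0 loop is 1/(1 + K_p·G_p(0)).
G_p(0) = 1.03. Require 1/(1 + K_p·1.03) = 0.04, so 1 + 1.03·K_p = 25.
K_p = (25 − 1)/1.03 = 23.3.

K_p = 23.3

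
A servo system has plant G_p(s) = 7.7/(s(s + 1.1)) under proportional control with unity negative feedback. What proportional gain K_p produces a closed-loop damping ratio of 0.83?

K_p = 0.057

Closed-loop characteristic equation: s² + 1.1s + K_p·7.7 = 0.
So ω_n = √(7.7K_p) and 2ζω_n = 1.1, giving ζ = 1.1/(2√(7.7K_p)).
Setting ζ = 0.83: √(7.7K_p) = 1.1/(2·0.83) = 0.6627, so K_p = 0.4391/7.7 = 0.057.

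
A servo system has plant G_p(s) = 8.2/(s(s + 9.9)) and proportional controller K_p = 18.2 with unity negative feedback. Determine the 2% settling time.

The closed-loop denominator s² + 9.9s + 149.2 gives ω_n = √149.2 = 12.22 and ζ = 9.9/(2ω_n) = 0.4052.
2% settling time T_s ≈ 4/(ζω_n) = 4/4.95 = 0.808 s.

T_s ≈ 0.808 s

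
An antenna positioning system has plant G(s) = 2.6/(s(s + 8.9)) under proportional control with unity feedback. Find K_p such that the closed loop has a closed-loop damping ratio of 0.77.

K_p = 12.8

Closed-loop characteristic equation: s² + 8.9s + K_p·2.6 = 0.
So ω_n = √(2.6K_p) and 2ζω_n = 8.9, giving ζ = 8.9/(2√(2.6K_p)).
Setting ζ = 0.77: √(2.6K_p) = 8.9/(2·0.77) = 5.779, so K_p = 33.4/2.6 = 12.8.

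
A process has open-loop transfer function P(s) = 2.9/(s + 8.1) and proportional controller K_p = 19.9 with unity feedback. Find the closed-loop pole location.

Closed-loop transfer function: T(s) = K_p·P(s)/(1 + K_p·P(s)) = 57.71/(s + 8.1 + 57.71) = 57.71/(s + 65.81).
The closed-loop pole is at s = −65.81.

s = -65.81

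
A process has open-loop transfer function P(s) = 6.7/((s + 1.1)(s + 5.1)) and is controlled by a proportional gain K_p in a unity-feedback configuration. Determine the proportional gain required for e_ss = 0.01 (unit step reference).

K_p = 82.9

The loop is type 0, so e_ss(step) = 1/(1 + K_pos) with K_pos = K_p·P(0).
P(0) = 1.194. Require 1/(1 + K_p·1.194) = 0.01, so 1 + 1.194·K_p = 100.
K_p = (100 − 1)/1.194 = 82.9.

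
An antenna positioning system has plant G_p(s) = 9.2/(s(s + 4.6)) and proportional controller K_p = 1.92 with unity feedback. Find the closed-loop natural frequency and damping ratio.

ω_n = 4.2 rad/s, ζ = 0.547

The closed-loop denominator is s(s+4.6) + 1.92·9.2 = s² + 4.6s + 17.66.
Matching s² + 2ζω_n s + ω_n²: ω_n = √17.66 = 4.203 rad/s and 2ζω_n = 4.6, so ζ = 4.6/(2·4.203) = 0.547.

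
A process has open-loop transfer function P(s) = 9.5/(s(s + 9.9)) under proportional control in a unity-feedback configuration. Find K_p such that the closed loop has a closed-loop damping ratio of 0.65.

K_p = 6.1

Closed-loop characteristic equation: s² + 9.9s + K_p·9.5 = 0.
So ω_n = √(9.5K_p) and 2ζω_n = 9.9, giving ζ = 9.9/(2√(9.5K_p)).
Setting ζ = 0.65: √(9.5K_p) = 9.9/(2·0.65) = 7.615, so K_p = 57.99/9.5 = 6.1.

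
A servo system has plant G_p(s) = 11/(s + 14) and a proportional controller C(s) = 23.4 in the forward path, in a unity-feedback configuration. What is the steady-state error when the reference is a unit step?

0.0516

The loop is type 0. Static position error constant K_pos = C(0)·G_p(0) = 23.4·0.7857 = 18.39.
Steady-state error to a unit step: e_ss = 1/(1+K_pos) = 1/19.39 = 0.0516.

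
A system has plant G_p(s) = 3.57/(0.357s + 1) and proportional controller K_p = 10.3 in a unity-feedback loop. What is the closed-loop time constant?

Closed loop: T(s) = K_p·G_p/(1+K_p·G_p) = 36.77/(0.357s + 1 + 36.77), with pole at s = −(1 + 36.77)/0.357 = −105.8.
Closed-loop time constant τ = 1/105.8 = 0.00945 s.

τ = 0.00945 s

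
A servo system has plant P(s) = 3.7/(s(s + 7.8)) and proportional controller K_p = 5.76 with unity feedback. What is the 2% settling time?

T_s ≈ 1.03 s

Closed-loop characteristic equation: s² + 7.8s + 21.31 = 0, so ω_n = 4.616 rad/s and ζ = 7.8/(2·4.616) = 0.8448.
2% settling time T_s ≈ 4/(ζω_n) = 4/3.9 = 1.03 s.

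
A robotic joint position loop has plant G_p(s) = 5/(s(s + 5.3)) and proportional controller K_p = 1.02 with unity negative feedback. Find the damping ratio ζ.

ζ = 1.17

The closed-loop denominator is s(s+5.3) + 1.02·5 = s² + 5.3s + 5.1.
So ω_n² = 5.1 ⇒ ω_n = 2.258 rad/s, and ζ = 5.3/(2ω_n) = 1.17.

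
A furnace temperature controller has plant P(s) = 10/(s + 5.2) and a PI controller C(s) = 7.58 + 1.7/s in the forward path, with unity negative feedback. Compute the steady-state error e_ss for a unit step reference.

0

The open loop C(s)P(s) has a pole at the origin (type 1), so the static position error constant is infinite and e_ss = 1/(1+∞) = 0.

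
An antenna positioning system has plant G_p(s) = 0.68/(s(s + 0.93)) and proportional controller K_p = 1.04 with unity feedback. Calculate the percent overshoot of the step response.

12.4%

The closed-loop denominator s² + 0.93s + 0.7072 gives ω_n = √0.7072 = 0.841 and ζ = 0.93/(2ω_n) = 0.5529.
%OS = 100·exp(−πζ/√(1−ζ²)) = 100·exp(−π·0.5529/√0.6943) = 12.4%.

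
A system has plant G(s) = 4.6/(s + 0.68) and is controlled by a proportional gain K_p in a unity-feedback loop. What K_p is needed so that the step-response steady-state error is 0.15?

K_p = 0.838

For a type-0 loop with proportional control, e_ss = 1/(1 + K_p·G(0)).
G(0) = 6.765. Require 1/(1 + K_p·6.765) = 0.15, so 1 + 6.765·K_p = 6.667.
K_p = (6.667 − 1)/6.765 = 0.838.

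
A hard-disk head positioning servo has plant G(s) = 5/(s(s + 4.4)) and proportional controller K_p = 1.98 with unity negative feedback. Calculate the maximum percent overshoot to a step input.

From 1 + K_pG(s) = 0: s² + 4.4s + 9.9 = 0 ⇒ ω_n = 3.146, ζ = 0.6992.
%OS = 100·exp(−πζ/√(1−ζ²)) = 100·exp(−π·0.6992/√0.5111) = 4.63%.

4.63%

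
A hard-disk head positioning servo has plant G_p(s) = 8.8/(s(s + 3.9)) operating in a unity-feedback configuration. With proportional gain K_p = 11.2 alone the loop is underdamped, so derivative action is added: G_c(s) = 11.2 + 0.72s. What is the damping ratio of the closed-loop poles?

Forward path: (11.2 + 0.72s)·8.8/(s(s+3.9)). The closed-loop characteristic equation is s² + (3.9 + 8.8·0.72)s + 8.8·11.2 = 0.
That is s² + 10.24s + 98.56 = 0, so ω_n = 9.928 rad/s and ζ = 10.24/(2·9.928) = 0.5155.

ζ = 0.516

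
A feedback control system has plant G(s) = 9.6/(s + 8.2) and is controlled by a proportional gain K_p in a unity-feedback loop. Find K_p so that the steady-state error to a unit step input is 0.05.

For a type-0 loop with proportional control, e_ss = 1/(1 + K_p·G(0)).
G(0) = 1.171. Require 1/(1 + K_p·1.171) = 0.05, so 1 + 1.171·K_p = 20.
K_p = (20 − 1)/1.171 = 16.2.

K_p = 16.2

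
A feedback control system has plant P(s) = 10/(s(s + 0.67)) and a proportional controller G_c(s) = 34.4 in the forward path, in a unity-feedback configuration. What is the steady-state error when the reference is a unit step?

The open loop G_c(s)P(s) has a pole at the origin (type 1), so the static position error constant is infinite and e_ss = 1/(1+∞) = 0.

0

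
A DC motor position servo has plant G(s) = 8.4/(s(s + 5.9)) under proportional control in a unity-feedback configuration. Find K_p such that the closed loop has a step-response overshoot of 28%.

K_p = 7.35

From %OS = 100·exp(−πζ/√(1−ζ²)) = 28%, ζ = −ln(0.28)/√(π²+ln²(0.28)) = 0.3755.
Characteristic equation s² + 5.9s + 8.4K_p = 0 gives ζ = 5.9/(2√(8.4K_p)).
Setting ζ = 0.3755: √(8.4K_p) = 5.9/(2·0.3755) = 7.855, so K_p = 61.71/8.4 = 7.35.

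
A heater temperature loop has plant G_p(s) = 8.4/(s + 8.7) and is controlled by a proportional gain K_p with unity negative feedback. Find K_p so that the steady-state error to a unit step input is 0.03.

The loop is type 0, so e_ss(step) = 1/(1 + K_pos) with K_pos = K_p·G_p(0).
G_p(0) = 0.9655. Require 1/(1 + K_p·0.9655) = 0.03, so 1 + 0.9655·K_p = 33.33.
K_p = (33.33 − 1)/0.9655 = 33.5.

K_p = 33.5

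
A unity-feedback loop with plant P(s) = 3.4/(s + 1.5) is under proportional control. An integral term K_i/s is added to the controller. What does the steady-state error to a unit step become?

0

Adding integral action puts a pole at s = 0 in the forward path, raising the system type to 1; a type-1 loop has zero steady-state error to a step.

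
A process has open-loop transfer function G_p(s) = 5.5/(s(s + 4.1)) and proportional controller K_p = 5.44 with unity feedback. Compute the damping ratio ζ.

ζ = 0.375

The closed-loop denominator is s(s+4.1) + 5.44·5.5 = s² + 4.1s + 29.92.
So ω_n² = 29.92 ⇒ ω_n = 5.47 rad/s, and ζ = 4.1/(2ω_n) = 0.375.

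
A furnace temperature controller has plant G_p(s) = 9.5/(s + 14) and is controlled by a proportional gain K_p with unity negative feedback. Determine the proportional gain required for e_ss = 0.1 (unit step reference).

The loop is type 0, so e_ss(step) = 1/(1 + K_pos) with K_pos = K_p·G_p(0).
G_p(0) = 0.6786. Require 1/(1 + K_p·0.6786) = 0.1, so 1 + 0.6786·K_p = 10.
K_p = (10 − 1)/0.6786 = 13.3.

K_p = 13.3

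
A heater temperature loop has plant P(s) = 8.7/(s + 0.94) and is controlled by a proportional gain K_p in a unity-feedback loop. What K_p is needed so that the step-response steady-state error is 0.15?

For a type-0 loop with proportional control, e_ss = 1/(1 + K_p·P(0)).
P(0) = 9.255. Require 1/(1 + K_p·9.255) = 0.15, so 1 + 9.255·K_p = 6.667.
K_p = (6.667 − 1)/9.255 = 0.612.

K_p = 0.612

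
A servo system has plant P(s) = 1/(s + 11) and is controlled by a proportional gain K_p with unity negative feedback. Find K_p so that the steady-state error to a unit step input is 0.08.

The loop is type 0, so e_ss(step) = 1/(1 + K_pos) with K_pos = K_p·P(0).
P(0) = 0.09091. Require 1/(1 + K_p·0.09091) = 0.08, so 1 + 0.09091·K_p = 12.5.
K_p = (12.5 − 1)/0.09091 = 126.

K_p = 126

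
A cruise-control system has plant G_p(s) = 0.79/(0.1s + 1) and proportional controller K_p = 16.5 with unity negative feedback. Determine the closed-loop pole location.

s = -140.3

Closed loop: T(s) = K_p·G_p/(1+K_p·G_p) = 13.04/(0.1s + 1 + 13.04), with pole at s = −(1 + 13.04)/0.1 = −140.3.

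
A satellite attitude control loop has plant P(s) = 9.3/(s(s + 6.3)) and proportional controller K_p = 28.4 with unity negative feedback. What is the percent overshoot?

53.8%

The closed-loop denominator s² + 6.3s + 264.1 gives ω_n = √264.1 = 16.25 and ζ = 6.3/(2ω_n) = 0.1938.
%OS = 100·exp(−πζ/√(1−ζ²)) = 100·exp(−π·0.1938/√0.9624) = 53.8%.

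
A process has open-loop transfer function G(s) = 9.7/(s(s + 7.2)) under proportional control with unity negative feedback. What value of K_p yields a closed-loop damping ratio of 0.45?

Closed-loop characteristic equation: s² + 7.2s + K_p·9.7 = 0.
So ω_n = √(9.7K_p) and 2ζω_n = 7.2, giving ζ = 7.2/(2√(9.7K_p)).
Setting ζ = 0.45: √(9.7K_p) = 7.2/(2·0.45) = 8, so K_p = 64/9.7 = 6.6.

K_p = 6.6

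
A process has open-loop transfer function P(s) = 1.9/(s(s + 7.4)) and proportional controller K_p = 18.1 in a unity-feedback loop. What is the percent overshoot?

From 1 + K_pP(s) = 0: s² + 7.4s + 34.39 = 0 ⇒ ω_n = 5.864, ζ = 0.6309.
%OS = 100·exp(−πζ/√(1−ζ²)) = 100·exp(−π·0.6309/√0.6019) = 7.77%.

7.77%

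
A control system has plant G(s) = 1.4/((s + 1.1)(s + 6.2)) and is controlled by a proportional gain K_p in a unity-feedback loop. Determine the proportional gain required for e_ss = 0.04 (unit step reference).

K_p = 117

The loop is type 0, so e_ss(step) = 1/(1 + K_pos) with K_pos = K_p·G(0).
G(0) = 0.2053. Require 1/(1 + K_p·0.2053) = 0.04, so 1 + 0.2053·K_p = 25.
K_p = (25 − 1)/0.2053 = 117.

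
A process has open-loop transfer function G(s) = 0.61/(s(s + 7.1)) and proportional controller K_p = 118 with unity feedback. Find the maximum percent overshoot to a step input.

23.5%

Closed-loop characteristic equation: s² + 7.1s + 71.98 = 0, so ω_n = 8.484 rad/s and ζ = 7.1/(2·8.484) = 0.4184.
%OS = 100·exp(−πζ/√(1−ζ²)) = 100·exp(−π·0.4184/√0.8249) = 23.5%.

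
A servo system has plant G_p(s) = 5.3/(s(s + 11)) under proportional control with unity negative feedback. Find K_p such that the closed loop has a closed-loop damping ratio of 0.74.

Closed-loop characteristic equation: s² + 11s + K_p·5.3 = 0.
So ω_n = √(5.3K_p) and 2ζω_n = 11, giving ζ = 11/(2√(5.3K_p)).
Setting ζ = 0.74: √(5.3K_p) = 11/(2·0.74) = 7.432, so K_p = 55.24/5.3 = 10.4.

K_p = 10.4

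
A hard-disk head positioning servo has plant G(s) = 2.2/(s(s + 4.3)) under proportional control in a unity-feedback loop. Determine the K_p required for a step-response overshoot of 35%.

From %OS = 100·exp(−πζ/√(1−ζ²)) = 35%, ζ = −ln(0.35)/√(π²+ln²(0.35)) = 0.3169.
Characteristic equation s² + 4.3s + 2.2K_p = 0 gives ζ = 4.3/(2√(2.2K_p)).
Setting ζ = 0.3169: √(2.2K_p) = 4.3/(2·0.3169) = 6.784, so K_p = 46.02/2.2 = 20.9.

K_p = 20.9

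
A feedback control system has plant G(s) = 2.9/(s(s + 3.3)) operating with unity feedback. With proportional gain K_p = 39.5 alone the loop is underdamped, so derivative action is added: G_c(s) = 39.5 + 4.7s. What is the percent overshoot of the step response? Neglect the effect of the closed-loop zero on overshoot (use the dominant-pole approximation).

Forward path: (39.5 + 4.7s)·2.9/(s(s+3.3)). The closed-loop characteristic equation is s² + (3.3 + 2.9·4.7)s + 2.9·39.5 = 0.
That is s² + 16.93s + 114.5 = 0, so ω_n = 10.7 rad/s and ζ = 16.93/(2·10.7) = 0.7909.
%OS = 100·exp(−πζ/√(1−ζ²)) = 1.72%.

1.72%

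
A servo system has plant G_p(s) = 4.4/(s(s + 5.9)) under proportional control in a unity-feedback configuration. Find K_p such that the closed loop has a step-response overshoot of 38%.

K_p = 22.8

From %OS = 100·exp(−πζ/√(1−ζ²)) = 38%, ζ = −ln(0.38)/√(π²+ln²(0.38)) = 0.2943.
Characteristic equation s² + 5.9s + 4.4K_p = 0 gives ζ = 5.9/(2√(4.4K_p)).
Setting ζ = 0.2943: √(4.4K_p) = 5.9/(2·0.2943) = 10.02, so K_p = 100.4/4.4 = 22.8.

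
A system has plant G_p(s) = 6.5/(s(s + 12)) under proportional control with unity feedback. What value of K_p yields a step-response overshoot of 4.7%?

K_p = 11.4

From %OS = 100·exp(−πζ/√(1−ζ²)) = 4.7%, ζ = −ln(0.047)/√(π²+ln²(0.047)) = 0.6975.
Characteristic equation s² + 12s + 6.5K_p = 0 gives ζ = 12/(2√(6.5K_p)).
Setting ζ = 0.6975: √(6.5K_p) = 12/(2·0.6975) = 8.603, so K_p = 74/6.5 = 11.4.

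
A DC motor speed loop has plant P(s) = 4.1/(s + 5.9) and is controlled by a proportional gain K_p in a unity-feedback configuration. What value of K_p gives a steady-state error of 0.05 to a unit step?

Steady-state error for a unit step on this type-0 loop is 1/(1 + K_p·P(0)).
P(0) = 0.6949. Require 1/(1 + K_p·0.6949) = 0.05, so 1 + 0.6949·K_p = 20.
K_p = (20 − 1)/0.6949 = 27.3.

K_p = 27.3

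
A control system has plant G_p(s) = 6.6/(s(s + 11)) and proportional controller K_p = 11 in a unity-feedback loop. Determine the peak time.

T_p = 0.483 s

Closed-loop characteristic equation: s² + 11s + 72.6 = 0, so ω_n = 8.521 rad/s and ζ = 11/(2·8.521) = 0.6455.
Damped frequency ω_d = ω_n√(1−ζ²) = 6.508 rad/s, so peak time T_p = π/ω_d = 0.483 s.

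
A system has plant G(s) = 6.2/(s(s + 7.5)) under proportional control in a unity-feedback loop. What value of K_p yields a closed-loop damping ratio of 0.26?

Closed-loop characteristic equation: s² + 7.5s + K_p·6.2 = 0.
So ω_n = √(6.2K_p) and 2ζω_n = 7.5, giving ζ = 7.5/(2√(6.2K_p)).
Setting ζ = 0.26: √(6.2K_p) = 7.5/(2·0.26) = 14.42, so K_p = 208/6.2 = 33.6.

K_p = 33.6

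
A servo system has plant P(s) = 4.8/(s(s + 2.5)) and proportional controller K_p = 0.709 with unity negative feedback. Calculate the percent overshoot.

5.53%

Closed-loop characteristic equation: s² + 2.5s + 3.403 = 0, so ω_n = 1.845 rad/s and ζ = 2.5/(2·1.845) = 0.6776.
%OS = 100·exp(−πζ/√(1−ζ²)) = 100·exp(−π·0.6776/√0.5409) = 5.53%.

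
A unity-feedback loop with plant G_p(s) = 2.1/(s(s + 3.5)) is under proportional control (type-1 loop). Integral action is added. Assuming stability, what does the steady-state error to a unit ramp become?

0

The integrator raises the loop to type 2, so K_v → ∞ and e_ss to a ramp is zero.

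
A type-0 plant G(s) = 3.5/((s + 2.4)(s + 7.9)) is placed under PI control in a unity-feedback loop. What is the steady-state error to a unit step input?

The PI controller's integrator makes the forward path type 1, so e_ss to a step is zero.

0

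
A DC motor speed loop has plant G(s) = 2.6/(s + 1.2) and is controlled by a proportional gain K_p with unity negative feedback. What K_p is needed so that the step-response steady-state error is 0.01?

K_p = 45.7

For a type-0 loop with proportional control, e_ss = 1/(1 + K_p·G(0)).
G(0) = 2.167. Require 1/(1 + K_p·2.167) = 0.01, so 1 + 2.167·K_p = 100.
K_p = (100 − 1)/2.167 = 45.7.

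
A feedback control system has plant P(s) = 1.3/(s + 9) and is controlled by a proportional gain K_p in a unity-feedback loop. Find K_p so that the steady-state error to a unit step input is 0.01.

K_p = 685

Steady-state error for a unit step on this type-0 loop is 1/(1 + K_p·P(0)).
P(0) = 0.1444. Require 1/(1 + K_p·0.1444) = 0.01, so 1 + 0.1444·K_p = 100.
K_p = (100 − 1)/0.1444 = 685.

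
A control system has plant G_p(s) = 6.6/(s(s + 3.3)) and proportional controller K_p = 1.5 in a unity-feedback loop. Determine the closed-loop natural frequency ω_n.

1 + K_p·G_p(s) = 0 gives s² + 3.3s + 9.9 = 0.
So ω_n² = 9.9 ⇒ ω_n = 3.146 rad/s, and ζ = 3.3/(2ω_n) = 0.524.

ω_n = 3.15 rad/s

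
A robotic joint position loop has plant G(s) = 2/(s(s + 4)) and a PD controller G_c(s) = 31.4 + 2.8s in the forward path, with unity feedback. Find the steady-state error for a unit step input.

The open loop G_c(s)G(s) has a pole at the origin (type 1), so the static position error constant is infinite and e_ss = 1/(1+∞) = 0.

0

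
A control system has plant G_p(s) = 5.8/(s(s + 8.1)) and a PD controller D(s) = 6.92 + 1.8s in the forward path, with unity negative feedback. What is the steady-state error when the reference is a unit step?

The open loop D(s)G_p(s) has a pole at the origin (type 1), so the static position error constant is infinite and e_ss = 1/(1+∞) = 0.

0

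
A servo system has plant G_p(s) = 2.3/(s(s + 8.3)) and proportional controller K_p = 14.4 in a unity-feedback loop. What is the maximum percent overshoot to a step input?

From 1 + K_pG_p(s) = 0: s² + 8.3s + 33.12 = 0 ⇒ ω_n = 5.755, ζ = 0.7211.
%OS = 100·exp(−πζ/√(1−ζ²)) = 100·exp(−π·0.7211/√0.48) = 3.8%.

3.8%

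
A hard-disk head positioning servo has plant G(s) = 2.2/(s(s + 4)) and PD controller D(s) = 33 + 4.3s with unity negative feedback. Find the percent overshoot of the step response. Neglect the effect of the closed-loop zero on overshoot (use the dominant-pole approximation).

1.75%

Forward path: (33 + 4.3s)·2.2/(s(s+4)). The closed-loop characteristic equation is s² + (4 + 2.2·4.3)s + 2.2·33 = 0.
That is s² + 13.46s + 72.6 = 0, so ω_n = 8.521 rad/s and ζ = 13.46/(2·8.521) = 0.7899.
%OS = 100·exp(−πζ/√(1−ζ²)) = 1.75%.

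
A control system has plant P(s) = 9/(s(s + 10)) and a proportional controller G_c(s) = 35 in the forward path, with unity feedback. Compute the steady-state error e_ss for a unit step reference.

The open loop G_c(s)P(s) has a pole at the origin (type 1), so the static position error constant is infinite and e_ss = 1/(1+∞) = 0.

0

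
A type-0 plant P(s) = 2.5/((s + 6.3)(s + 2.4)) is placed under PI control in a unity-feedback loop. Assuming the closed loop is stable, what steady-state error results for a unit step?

The PI controller's integrator makes the forward path type 1, so e_ss to a step is zero.

0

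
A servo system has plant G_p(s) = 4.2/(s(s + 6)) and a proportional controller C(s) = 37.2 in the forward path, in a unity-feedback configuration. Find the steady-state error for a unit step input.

The open loop C(s)G_p(s) has a pole at the origin (type 1), so the static position error constant is infinite and e_ss = 1/(1+∞) = 0.

0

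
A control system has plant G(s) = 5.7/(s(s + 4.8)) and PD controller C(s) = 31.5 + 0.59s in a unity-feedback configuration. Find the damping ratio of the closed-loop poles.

ζ = 0.305

Forward path: (31.5 + 0.59s)·5.7/(s(s+4.8)). The closed-loop characteristic equation is s² + (4.8 + 5.7·0.59)s + 5.7·31.5 = 0.
That is s² + 8.163s + 179.6 = 0, so ω_n = 13.4 rad/s and ζ = 8.163/(2·13.4) = 0.3046.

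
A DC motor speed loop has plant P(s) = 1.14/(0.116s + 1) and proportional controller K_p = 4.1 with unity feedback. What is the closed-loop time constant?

τ = 0.0204 s

Closed loop: T(s) = K_p·P/(1+K_p·P) = 4.674/(0.116s + 1 + 4.674), with pole at s = −(1 + 4.674)/0.116 = −48.91.
Closed-loop time constant τ = 1/48.91 = 0.0204 s.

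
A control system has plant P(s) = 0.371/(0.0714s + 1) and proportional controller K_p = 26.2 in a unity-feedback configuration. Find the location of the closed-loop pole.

s = -150.1

Closed loop: T(s) = K_p·P/(1+K_p·P) = 9.72/(0.0714s + 1 + 9.72), with pole at s = −(1 + 9.72)/0.0714 = −150.1.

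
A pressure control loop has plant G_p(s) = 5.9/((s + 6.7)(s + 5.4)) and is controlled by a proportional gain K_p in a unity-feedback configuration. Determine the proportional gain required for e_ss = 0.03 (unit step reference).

The loop is type 0, so e_ss(step) = 1/(1 + K_pos) with K_pos = K_p·G_p(0).
G_p(0) = 0.1631. Require 1/(1 + K_p·0.1631) = 0.03, so 1 + 0.1631·K_p = 33.33.
K_p = (33.33 − 1)/0.1631 = 198.

K_p = 198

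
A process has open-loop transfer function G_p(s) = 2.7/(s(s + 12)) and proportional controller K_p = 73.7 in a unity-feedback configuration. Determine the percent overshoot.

22.8%

From 1 + K_pG_p(s) = 0: s² + 12s + 199 = 0 ⇒ ω_n = 14.11, ζ = 0.4253.
%OS = 100·exp(−πζ/√(1−ζ²)) = 100·exp(−π·0.4253/√0.8191) = 22.8%.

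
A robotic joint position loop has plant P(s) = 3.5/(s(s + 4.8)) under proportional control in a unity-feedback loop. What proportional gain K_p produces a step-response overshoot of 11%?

K_p = 4.98

From %OS = 100·exp(−πζ/√(1−ζ²)) = 11%, ζ = −ln(0.11)/√(π²+ln²(0.11)) = 0.5749.
Characteristic equation s² + 4.8s + 3.5K_p = 0 gives ζ = 4.8/(2√(3.5K_p)).
Setting ζ = 0.5749: √(3.5K_p) = 4.8/(2·0.5749) = 4.175, so K_p = 17.43/3.5 = 4.98.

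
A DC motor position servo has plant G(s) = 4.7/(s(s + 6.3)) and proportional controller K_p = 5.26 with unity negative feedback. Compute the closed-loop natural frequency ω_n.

With unity feedback the closed-loop characteristic equation is s² + 6.3s + 5.26·4.7 = s² + 6.3s + 24.72 = 0.
Matching s² + 2ζω_n s + ω_n²: ω_n = √24.72 = 4.972 rad/s and 2ζω_n = 6.3, so ζ = 6.3/(2·4.972) = 0.634.

ω_n = 4.97 rad/s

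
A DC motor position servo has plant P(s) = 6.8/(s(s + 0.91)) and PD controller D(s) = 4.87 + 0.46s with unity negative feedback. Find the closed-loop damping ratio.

Forward path: (4.87 + 0.46s)·6.8/(s(s+0.91)). The closed-loop characteristic equation is s² + (0.91 + 6.8·0.46)s + 6.8·4.87 = 0.
That is s² + 4.038s + 33.12 = 0, so ω_n = 5.755 rad/s and ζ = 4.038/(2·5.755) = 0.3508.

ζ = 0.351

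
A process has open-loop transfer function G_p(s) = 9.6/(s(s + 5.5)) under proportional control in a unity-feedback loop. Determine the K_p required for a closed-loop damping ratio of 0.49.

Closed-loop characteristic equation: s² + 5.5s + K_p·9.6 = 0.
So ω_n = √(9.6K_p) and 2ζω_n = 5.5, giving ζ = 5.5/(2√(9.6K_p)).
Setting ζ = 0.49: √(9.6K_p) = 5.5/(2·0.49) = 5.612, so K_p = 31.5/9.6 = 3.28.

K_p = 3.28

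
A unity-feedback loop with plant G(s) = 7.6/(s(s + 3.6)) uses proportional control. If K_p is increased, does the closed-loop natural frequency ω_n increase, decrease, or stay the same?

increase

ω_n = √(7.6·K_p), which grows with K_p.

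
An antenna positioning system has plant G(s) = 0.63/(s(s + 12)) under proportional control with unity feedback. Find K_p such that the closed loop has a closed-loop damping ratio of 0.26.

K_p = 845

Closed-loop characteristic equation: s² + 12s + K_p·0.63 = 0.
So ω_n = √(0.63K_p) and 2ζω_n = 12, giving ζ = 12/(2√(0.63K_p)).
Setting ζ = 0.26: √(0.63K_p) = 12/(2·0.26) = 23.08, so K_p = 532.5/0.63 = 845.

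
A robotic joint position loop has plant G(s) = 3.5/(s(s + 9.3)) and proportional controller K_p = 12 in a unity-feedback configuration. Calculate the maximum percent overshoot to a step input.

The closed-loop denominator s² + 9.3s + 42 gives ω_n = √42 = 6.481 and ζ = 9.3/(2ω_n) = 0.7175.
%OS = 100·exp(−πζ/√(1−ζ²)) = 100·exp(−π·0.7175/√0.4852) = 3.93%.

3.93%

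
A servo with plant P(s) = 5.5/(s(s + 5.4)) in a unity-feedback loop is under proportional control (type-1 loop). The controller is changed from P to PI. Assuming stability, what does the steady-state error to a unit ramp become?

The integrator raises the loop to type 2, so K_v → ∞ and e_ss to a ramp is zero.

0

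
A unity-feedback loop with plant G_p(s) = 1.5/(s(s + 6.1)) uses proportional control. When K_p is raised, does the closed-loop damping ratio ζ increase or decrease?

decrease

ζ = 6.1/(2√(1.5K_p)); increasing K_p raises the denominator, so ζ falls.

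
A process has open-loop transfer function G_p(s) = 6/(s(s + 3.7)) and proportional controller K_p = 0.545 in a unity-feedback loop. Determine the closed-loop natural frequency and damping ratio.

The closed-loop denominator is s(s+3.7) + 0.545·6 = s² + 3.7s + 3.27.
Matching s² + 2ζω_n s + ω_n²: ω_n = √3.27 = 1.808 rad/s and 2ζω_n = 3.7, so ζ = 3.7/(2·1.808) = 1.02.

ω_n = 1.81 rad/s, ζ = 1.02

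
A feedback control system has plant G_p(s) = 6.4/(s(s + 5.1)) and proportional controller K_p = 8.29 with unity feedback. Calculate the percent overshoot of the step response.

The closed-loop denominator s² + 5.1s + 53.06 gives ω_n = √53.06 = 7.284 and ζ = 5.1/(2ω_n) = 0.3501.
%OS = 100·exp(−πζ/√(1−ζ²)) = 100·exp(−π·0.3501/√0.8774) = 30.9%.

30.9%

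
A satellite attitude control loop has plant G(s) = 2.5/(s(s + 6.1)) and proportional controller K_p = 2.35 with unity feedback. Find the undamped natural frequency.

ω_n = 2.42 rad/s

1 + K_p·G(s) = 0 gives s² + 6.1s + 5.875 = 0.
Matching s² + 2ζω_n s + ω_n²: ω_n = √5.875 = 2.424 rad/s and 2ζω_n = 6.1, so ζ = 6.1/(2·2.424) = 1.26.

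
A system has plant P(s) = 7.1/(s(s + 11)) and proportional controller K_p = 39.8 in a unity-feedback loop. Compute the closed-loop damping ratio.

ζ = 0.327

The closed-loop denominator is s(s+11) + 39.8·7.1 = s² + 11s + 282.6.
Matching s² + 2ζω_n s + ω_n²: ω_n = √282.6 = 16.81 rad/s and 2ζω_n = 11, so ζ = 11/(2·16.81) = 0.327.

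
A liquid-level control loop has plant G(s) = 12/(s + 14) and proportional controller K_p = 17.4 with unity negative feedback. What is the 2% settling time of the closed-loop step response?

Closed-loop transfer function: T(s) = K_p·G(s)/(1 + K_p·G(s)) = 208.8/(s + 14 + 208.8) = 208.8/(s + 222.8).
Time constant τ = 1/222.8 = 0.004488 s, so the 2% settling time is about 4τ = 0.018 s.

T_s ≈ 0.018 s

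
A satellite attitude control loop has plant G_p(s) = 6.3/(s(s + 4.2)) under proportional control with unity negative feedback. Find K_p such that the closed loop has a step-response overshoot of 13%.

K_p = 2.36

From %OS = 100·exp(−πζ/√(1−ζ²)) = 13%, ζ = −ln(0.13)/√(π²+ln²(0.13)) = 0.5446.
Characteristic equation s² + 4.2s + 6.3K_p = 0 gives ζ = 4.2/(2√(6.3K_p)).
Setting ζ = 0.5446: √(6.3K_p) = 4.2/(2·0.5446) = 3.856, so K_p = 14.87/6.3 = 2.36.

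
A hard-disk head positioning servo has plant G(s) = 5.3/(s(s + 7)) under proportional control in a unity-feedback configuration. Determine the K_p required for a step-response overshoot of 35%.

From %OS = 100·exp(−πζ/√(1−ζ²)) = 35%, ζ = −ln(0.35)/√(π²+ln²(0.35)) = 0.3169.
Characteristic equation s² + 7s + 5.3K_p = 0 gives ζ = 7/(2√(5.3K_p)).
Setting ζ = 0.3169: √(5.3K_p) = 7/(2·0.3169) = 11.04, so K_p = 121.9/5.3 = 23.

K_p = 23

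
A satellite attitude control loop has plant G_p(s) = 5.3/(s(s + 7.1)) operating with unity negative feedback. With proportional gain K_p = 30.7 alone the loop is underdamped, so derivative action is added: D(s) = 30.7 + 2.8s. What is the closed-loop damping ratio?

Forward path: (30.7 + 2.8s)·5.3/(s(s+7.1)). The closed-loop characteristic equation is s² + (7.1 + 5.3·2.8)s + 5.3·30.7 = 0.
That is s² + 21.94s + 162.7 = 0, so ω_n = 12.76 rad/s and ζ = 21.94/(2·12.76) = 0.86.

ζ = 0.86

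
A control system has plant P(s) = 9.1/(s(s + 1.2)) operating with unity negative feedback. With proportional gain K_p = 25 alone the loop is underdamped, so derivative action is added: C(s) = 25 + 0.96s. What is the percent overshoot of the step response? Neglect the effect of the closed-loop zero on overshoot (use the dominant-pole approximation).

Forward path: (25 + 0.96s)·9.1/(s(s+1.2)). The closed-loop characteristic equation is s² + (1.2 + 9.1·0.96)s + 9.1·25 = 0.
That is s² + 9.936s + 227.5 = 0, so ω_n = 15.08 rad/s and ζ = 9.936/(2·15.08) = 0.3294.
%OS = 100·exp(−πζ/√(1−ζ²)) = 33.4%.

33.4%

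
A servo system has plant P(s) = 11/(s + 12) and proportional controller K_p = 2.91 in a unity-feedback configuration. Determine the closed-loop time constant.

Closed-loop transfer function: T(s) = K_p·P(s)/(1 + K_p·P(s)) = 32.01/(s + 12 + 32.01) = 32.01/(s + 44.01).
Time constant τ = 1/44.01 = 0.0227 s.

τ = 0.0227 s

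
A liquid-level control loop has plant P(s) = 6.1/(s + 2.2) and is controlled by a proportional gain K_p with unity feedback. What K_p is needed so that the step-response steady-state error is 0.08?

K_p = 4.15

For a type-0 loop with proportional control, e_ss = 1/(1 + K_p·P(0)).
P(0) = 2.773. Require 1/(1 + K_p·2.773) = 0.08, so 1 + 2.773·K_p = 12.5.
K_p = (12.5 − 1)/2.773 = 4.15.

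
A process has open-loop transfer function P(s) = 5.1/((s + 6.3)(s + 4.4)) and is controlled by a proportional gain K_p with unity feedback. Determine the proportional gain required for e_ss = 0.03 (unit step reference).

For a type-0 loop with proportional control, e_ss = 1/(1 + K_p·P(0)).
P(0) = 0.184. Require 1/(1 + K_p·0.184) = 0.03, so 1 + 0.184·K_p = 33.33.
K_p = (33.33 − 1)/0.184 = 176.

K_p = 176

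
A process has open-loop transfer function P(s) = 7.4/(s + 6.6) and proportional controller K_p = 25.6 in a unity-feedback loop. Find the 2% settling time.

Closed-loop transfer function: T(s) = K_p·P(s)/(1 + K_p·P(s)) = 189.4/(s + 6.6 + 189.4) = 189.4/(s + 196).
Time constant τ = 1/196 = 0.005101 s, so the 2% settling time is about 4τ = 0.0204 s.

T_s ≈ 0.0204 s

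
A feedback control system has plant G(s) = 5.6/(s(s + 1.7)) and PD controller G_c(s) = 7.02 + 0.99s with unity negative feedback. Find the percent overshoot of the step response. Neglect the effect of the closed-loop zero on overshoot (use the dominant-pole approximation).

Forward path: (7.02 + 0.99s)·5.6/(s(s+1.7)). The closed-loop characteristic equation is s² + (1.7 + 5.6·0.99)s + 5.6·7.02 = 0.
That is s² + 7.244s + 39.31 = 0, so ω_n = 6.27 rad/s and ζ = 7.244/(2·6.27) = 0.5777.
%OS = 100·exp(−πζ/√(1−ζ²)) = 10.8%.

10.8%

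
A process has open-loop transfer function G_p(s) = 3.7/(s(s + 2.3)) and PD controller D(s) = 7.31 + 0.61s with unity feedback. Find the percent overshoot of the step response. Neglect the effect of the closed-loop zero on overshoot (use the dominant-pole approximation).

Forward path: (7.31 + 0.61s)·3.7/(s(s+2.3)). The closed-loop characteristic equation is s² + (2.3 + 3.7·0.61)s + 3.7·7.31 = 0.
That is s² + 4.557s + 27.05 = 0, so ω_n = 5.201 rad/s and ζ = 4.557/(2·5.201) = 0.4381.
%OS = 100·exp(−πζ/√(1−ζ²)) = 21.6%.

21.6%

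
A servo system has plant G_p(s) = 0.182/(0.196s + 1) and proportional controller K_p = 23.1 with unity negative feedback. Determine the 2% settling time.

Closed loop: T(s) = K_p·G_p/(1+K_p·G_p) = 4.204/(0.196s + 1 + 4.204), with pole at s = −(1 + 4.204)/0.196 = −26.55.
τ = 1/26.55 = 0.03766 s, so 2% settling time ≈ 4τ = 0.151 s.

T_s ≈ 0.151 s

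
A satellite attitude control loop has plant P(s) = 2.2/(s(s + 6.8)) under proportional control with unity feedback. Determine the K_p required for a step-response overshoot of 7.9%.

K_p = 13.3

From %OS = 100·exp(−πζ/√(1−ζ²)) = 7.9%, ζ = −ln(0.079)/√(π²+ln²(0.079)) = 0.6285.
Characteristic equation s² + 6.8s + 2.2K_p = 0 gives ζ = 6.8/(2√(2.2K_p)).
Setting ζ = 0.6285: √(2.2K_p) = 6.8/(2·0.6285) = 5.41, so K_p = 29.27/2.2 = 13.3.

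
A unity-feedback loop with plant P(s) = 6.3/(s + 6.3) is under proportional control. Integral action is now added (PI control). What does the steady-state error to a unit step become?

0

Adding integral action puts a pole at s = 0 in the forward path, raising the system type to 1; a type-1 loop has zero steady-state error to a step.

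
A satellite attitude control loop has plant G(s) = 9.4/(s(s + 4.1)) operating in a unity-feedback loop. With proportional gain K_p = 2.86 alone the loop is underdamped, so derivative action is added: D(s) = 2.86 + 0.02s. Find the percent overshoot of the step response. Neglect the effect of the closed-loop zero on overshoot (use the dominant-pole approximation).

Forward path: (2.86 + 0.02s)·9.4/(s(s+4.1)). The closed-loop characteristic equation is s² + (4.1 + 9.4·0.02)s + 9.4·2.86 = 0.
That is s² + 4.288s + 26.88 = 0, so ω_n = 5.185 rad/s and ζ = 4.288/(2·5.185) = 0.4135.
%OS = 100·exp(−πζ/√(1−ζ²)) = 24%.

24%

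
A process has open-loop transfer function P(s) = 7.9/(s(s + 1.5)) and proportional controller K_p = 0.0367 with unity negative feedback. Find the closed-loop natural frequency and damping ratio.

With unity feedback the closed-loop characteristic equation is s² + 1.5s + 0.0367·7.9 = s² + 1.5s + 0.2899 = 0.
So ω_n² = 0.2899 ⇒ ω_n = 0.5385 rad/s, and ζ = 1.5/(2ω_n) = 1.39.

ω_n = 0.538 rad/s, ζ = 1.39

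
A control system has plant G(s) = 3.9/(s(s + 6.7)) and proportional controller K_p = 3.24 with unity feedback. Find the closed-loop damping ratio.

ζ = 0.942

1 + K_p·G(s) = 0 gives s² + 6.7s + 12.64 = 0.
So ω_n² = 12.64 ⇒ ω_n = 3.555 rad/s, and ζ = 6.7/(2ω_n) = 0.942.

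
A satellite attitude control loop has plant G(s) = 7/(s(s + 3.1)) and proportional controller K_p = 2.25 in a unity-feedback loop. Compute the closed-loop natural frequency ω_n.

1 + K_p·G(s) = 0 gives s² + 3.1s + 15.75 = 0.
Matching s² + 2ζω_n s + ω_n²: ω_n = √15.75 = 3.969 rad/s and 2ζω_n = 3.1, so ζ = 3.1/(2·3.969) = 0.391.

ω_n = 3.97 rad/s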